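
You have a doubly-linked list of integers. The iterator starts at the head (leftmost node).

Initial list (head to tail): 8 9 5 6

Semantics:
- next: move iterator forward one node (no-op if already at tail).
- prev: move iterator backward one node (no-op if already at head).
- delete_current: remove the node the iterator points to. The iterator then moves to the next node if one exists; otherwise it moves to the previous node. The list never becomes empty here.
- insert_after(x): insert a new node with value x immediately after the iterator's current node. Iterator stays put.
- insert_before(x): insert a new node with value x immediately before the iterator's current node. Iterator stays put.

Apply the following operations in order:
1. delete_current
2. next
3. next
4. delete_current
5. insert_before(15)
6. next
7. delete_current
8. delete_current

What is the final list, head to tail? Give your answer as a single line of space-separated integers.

Answer: 9

Derivation:
After 1 (delete_current): list=[9, 5, 6] cursor@9
After 2 (next): list=[9, 5, 6] cursor@5
After 3 (next): list=[9, 5, 6] cursor@6
After 4 (delete_current): list=[9, 5] cursor@5
After 5 (insert_before(15)): list=[9, 15, 5] cursor@5
After 6 (next): list=[9, 15, 5] cursor@5
After 7 (delete_current): list=[9, 15] cursor@15
After 8 (delete_current): list=[9] cursor@9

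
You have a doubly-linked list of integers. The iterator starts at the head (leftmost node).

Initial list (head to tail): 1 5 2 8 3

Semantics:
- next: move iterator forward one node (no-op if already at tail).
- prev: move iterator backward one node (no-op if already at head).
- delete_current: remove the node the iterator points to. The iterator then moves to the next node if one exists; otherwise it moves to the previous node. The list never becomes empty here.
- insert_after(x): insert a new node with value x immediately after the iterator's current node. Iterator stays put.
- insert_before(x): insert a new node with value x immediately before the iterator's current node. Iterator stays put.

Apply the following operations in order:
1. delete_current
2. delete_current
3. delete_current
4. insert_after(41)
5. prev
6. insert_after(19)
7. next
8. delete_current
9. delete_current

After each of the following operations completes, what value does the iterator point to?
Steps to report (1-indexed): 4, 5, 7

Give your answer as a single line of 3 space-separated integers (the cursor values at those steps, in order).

Answer: 8 8 19

Derivation:
After 1 (delete_current): list=[5, 2, 8, 3] cursor@5
After 2 (delete_current): list=[2, 8, 3] cursor@2
After 3 (delete_current): list=[8, 3] cursor@8
After 4 (insert_after(41)): list=[8, 41, 3] cursor@8
After 5 (prev): list=[8, 41, 3] cursor@8
After 6 (insert_after(19)): list=[8, 19, 41, 3] cursor@8
After 7 (next): list=[8, 19, 41, 3] cursor@19
After 8 (delete_current): list=[8, 41, 3] cursor@41
After 9 (delete_current): list=[8, 3] cursor@3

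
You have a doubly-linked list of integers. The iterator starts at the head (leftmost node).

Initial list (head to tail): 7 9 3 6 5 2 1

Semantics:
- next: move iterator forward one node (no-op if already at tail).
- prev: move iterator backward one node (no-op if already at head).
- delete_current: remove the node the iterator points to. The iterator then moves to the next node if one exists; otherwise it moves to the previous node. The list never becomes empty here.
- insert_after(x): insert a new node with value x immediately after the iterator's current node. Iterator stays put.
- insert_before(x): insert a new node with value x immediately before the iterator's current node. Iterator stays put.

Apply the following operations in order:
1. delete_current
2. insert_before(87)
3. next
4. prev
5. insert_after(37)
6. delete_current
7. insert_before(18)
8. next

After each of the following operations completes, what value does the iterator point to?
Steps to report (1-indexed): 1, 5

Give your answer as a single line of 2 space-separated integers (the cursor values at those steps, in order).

Answer: 9 9

Derivation:
After 1 (delete_current): list=[9, 3, 6, 5, 2, 1] cursor@9
After 2 (insert_before(87)): list=[87, 9, 3, 6, 5, 2, 1] cursor@9
After 3 (next): list=[87, 9, 3, 6, 5, 2, 1] cursor@3
After 4 (prev): list=[87, 9, 3, 6, 5, 2, 1] cursor@9
After 5 (insert_after(37)): list=[87, 9, 37, 3, 6, 5, 2, 1] cursor@9
After 6 (delete_current): list=[87, 37, 3, 6, 5, 2, 1] cursor@37
After 7 (insert_before(18)): list=[87, 18, 37, 3, 6, 5, 2, 1] cursor@37
After 8 (next): list=[87, 18, 37, 3, 6, 5, 2, 1] cursor@3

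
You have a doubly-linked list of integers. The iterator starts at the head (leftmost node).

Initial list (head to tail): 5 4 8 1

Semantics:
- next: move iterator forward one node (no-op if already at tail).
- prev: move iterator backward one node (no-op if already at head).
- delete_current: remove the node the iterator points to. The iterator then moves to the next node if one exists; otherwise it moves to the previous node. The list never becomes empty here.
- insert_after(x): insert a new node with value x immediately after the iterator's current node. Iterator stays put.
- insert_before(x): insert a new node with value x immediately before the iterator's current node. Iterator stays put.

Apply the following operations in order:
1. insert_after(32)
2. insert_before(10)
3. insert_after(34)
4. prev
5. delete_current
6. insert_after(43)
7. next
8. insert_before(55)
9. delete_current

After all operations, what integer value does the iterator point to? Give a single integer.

After 1 (insert_after(32)): list=[5, 32, 4, 8, 1] cursor@5
After 2 (insert_before(10)): list=[10, 5, 32, 4, 8, 1] cursor@5
After 3 (insert_after(34)): list=[10, 5, 34, 32, 4, 8, 1] cursor@5
After 4 (prev): list=[10, 5, 34, 32, 4, 8, 1] cursor@10
After 5 (delete_current): list=[5, 34, 32, 4, 8, 1] cursor@5
After 6 (insert_after(43)): list=[5, 43, 34, 32, 4, 8, 1] cursor@5
After 7 (next): list=[5, 43, 34, 32, 4, 8, 1] cursor@43
After 8 (insert_before(55)): list=[5, 55, 43, 34, 32, 4, 8, 1] cursor@43
After 9 (delete_current): list=[5, 55, 34, 32, 4, 8, 1] cursor@34

Answer: 34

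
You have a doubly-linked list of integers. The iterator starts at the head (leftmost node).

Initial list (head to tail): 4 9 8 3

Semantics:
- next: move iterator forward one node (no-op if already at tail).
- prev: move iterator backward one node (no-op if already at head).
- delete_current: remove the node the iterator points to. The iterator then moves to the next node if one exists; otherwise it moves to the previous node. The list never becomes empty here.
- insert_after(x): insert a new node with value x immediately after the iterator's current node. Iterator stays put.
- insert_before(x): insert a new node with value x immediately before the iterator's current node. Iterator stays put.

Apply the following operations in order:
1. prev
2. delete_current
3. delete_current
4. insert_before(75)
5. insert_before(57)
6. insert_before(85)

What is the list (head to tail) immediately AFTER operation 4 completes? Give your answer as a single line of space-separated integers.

Answer: 75 8 3

Derivation:
After 1 (prev): list=[4, 9, 8, 3] cursor@4
After 2 (delete_current): list=[9, 8, 3] cursor@9
After 3 (delete_current): list=[8, 3] cursor@8
After 4 (insert_before(75)): list=[75, 8, 3] cursor@8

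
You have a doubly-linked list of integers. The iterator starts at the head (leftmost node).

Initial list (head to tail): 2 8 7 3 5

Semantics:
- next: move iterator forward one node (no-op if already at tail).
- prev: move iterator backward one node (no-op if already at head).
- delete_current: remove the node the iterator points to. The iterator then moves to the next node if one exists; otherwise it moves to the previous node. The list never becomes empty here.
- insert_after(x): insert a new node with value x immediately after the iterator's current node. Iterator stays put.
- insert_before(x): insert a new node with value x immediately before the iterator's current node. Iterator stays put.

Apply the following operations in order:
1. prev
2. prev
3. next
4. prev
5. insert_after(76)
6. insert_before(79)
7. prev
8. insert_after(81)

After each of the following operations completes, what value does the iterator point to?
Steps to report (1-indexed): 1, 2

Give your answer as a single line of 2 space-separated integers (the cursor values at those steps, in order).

Answer: 2 2

Derivation:
After 1 (prev): list=[2, 8, 7, 3, 5] cursor@2
After 2 (prev): list=[2, 8, 7, 3, 5] cursor@2
After 3 (next): list=[2, 8, 7, 3, 5] cursor@8
After 4 (prev): list=[2, 8, 7, 3, 5] cursor@2
After 5 (insert_after(76)): list=[2, 76, 8, 7, 3, 5] cursor@2
After 6 (insert_before(79)): list=[79, 2, 76, 8, 7, 3, 5] cursor@2
After 7 (prev): list=[79, 2, 76, 8, 7, 3, 5] cursor@79
After 8 (insert_after(81)): list=[79, 81, 2, 76, 8, 7, 3, 5] cursor@79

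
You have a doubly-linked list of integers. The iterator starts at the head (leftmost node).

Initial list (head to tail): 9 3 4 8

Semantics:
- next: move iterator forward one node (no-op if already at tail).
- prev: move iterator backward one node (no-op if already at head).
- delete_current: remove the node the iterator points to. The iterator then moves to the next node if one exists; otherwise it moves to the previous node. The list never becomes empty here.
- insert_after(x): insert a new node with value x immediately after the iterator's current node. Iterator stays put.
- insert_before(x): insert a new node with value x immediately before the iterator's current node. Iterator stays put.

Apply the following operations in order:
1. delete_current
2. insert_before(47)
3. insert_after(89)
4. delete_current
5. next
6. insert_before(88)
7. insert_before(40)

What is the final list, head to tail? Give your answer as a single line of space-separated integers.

After 1 (delete_current): list=[3, 4, 8] cursor@3
After 2 (insert_before(47)): list=[47, 3, 4, 8] cursor@3
After 3 (insert_after(89)): list=[47, 3, 89, 4, 8] cursor@3
After 4 (delete_current): list=[47, 89, 4, 8] cursor@89
After 5 (next): list=[47, 89, 4, 8] cursor@4
After 6 (insert_before(88)): list=[47, 89, 88, 4, 8] cursor@4
After 7 (insert_before(40)): list=[47, 89, 88, 40, 4, 8] cursor@4

Answer: 47 89 88 40 4 8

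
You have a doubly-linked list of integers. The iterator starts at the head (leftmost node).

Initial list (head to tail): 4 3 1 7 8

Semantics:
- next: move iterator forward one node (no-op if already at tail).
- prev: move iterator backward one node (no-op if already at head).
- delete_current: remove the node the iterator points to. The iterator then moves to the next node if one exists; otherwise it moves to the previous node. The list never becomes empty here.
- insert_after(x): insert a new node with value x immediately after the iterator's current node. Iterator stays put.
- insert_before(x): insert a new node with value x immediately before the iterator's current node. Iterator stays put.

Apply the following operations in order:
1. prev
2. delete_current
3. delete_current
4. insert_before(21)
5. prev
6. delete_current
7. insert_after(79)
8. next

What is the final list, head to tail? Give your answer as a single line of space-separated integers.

Answer: 1 79 7 8

Derivation:
After 1 (prev): list=[4, 3, 1, 7, 8] cursor@4
After 2 (delete_current): list=[3, 1, 7, 8] cursor@3
After 3 (delete_current): list=[1, 7, 8] cursor@1
After 4 (insert_before(21)): list=[21, 1, 7, 8] cursor@1
After 5 (prev): list=[21, 1, 7, 8] cursor@21
After 6 (delete_current): list=[1, 7, 8] cursor@1
After 7 (insert_after(79)): list=[1, 79, 7, 8] cursor@1
After 8 (next): list=[1, 79, 7, 8] cursor@79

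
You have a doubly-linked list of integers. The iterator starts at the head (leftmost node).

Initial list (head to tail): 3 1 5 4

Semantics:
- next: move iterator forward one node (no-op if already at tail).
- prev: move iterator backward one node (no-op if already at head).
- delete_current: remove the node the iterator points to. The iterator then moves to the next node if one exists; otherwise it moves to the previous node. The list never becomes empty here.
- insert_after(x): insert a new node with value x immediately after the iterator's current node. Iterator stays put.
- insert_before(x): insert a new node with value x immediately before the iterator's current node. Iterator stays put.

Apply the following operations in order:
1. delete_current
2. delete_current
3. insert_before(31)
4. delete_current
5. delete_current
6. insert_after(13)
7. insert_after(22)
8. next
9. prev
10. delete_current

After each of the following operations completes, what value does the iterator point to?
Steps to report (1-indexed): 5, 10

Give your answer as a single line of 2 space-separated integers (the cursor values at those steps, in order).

After 1 (delete_current): list=[1, 5, 4] cursor@1
After 2 (delete_current): list=[5, 4] cursor@5
After 3 (insert_before(31)): list=[31, 5, 4] cursor@5
After 4 (delete_current): list=[31, 4] cursor@4
After 5 (delete_current): list=[31] cursor@31
After 6 (insert_after(13)): list=[31, 13] cursor@31
After 7 (insert_after(22)): list=[31, 22, 13] cursor@31
After 8 (next): list=[31, 22, 13] cursor@22
After 9 (prev): list=[31, 22, 13] cursor@31
After 10 (delete_current): list=[22, 13] cursor@22

Answer: 31 22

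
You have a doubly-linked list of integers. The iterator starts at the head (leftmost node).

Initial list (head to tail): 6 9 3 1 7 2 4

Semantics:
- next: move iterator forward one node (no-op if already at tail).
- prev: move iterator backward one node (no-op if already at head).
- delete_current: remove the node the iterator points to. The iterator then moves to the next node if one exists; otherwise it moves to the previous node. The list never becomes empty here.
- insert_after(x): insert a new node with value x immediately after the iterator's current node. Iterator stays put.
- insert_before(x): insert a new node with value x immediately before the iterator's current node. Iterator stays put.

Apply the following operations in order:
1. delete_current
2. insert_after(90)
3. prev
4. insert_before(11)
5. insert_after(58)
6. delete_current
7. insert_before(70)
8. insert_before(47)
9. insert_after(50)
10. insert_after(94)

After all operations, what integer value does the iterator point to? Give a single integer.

After 1 (delete_current): list=[9, 3, 1, 7, 2, 4] cursor@9
After 2 (insert_after(90)): list=[9, 90, 3, 1, 7, 2, 4] cursor@9
After 3 (prev): list=[9, 90, 3, 1, 7, 2, 4] cursor@9
After 4 (insert_before(11)): list=[11, 9, 90, 3, 1, 7, 2, 4] cursor@9
After 5 (insert_after(58)): list=[11, 9, 58, 90, 3, 1, 7, 2, 4] cursor@9
After 6 (delete_current): list=[11, 58, 90, 3, 1, 7, 2, 4] cursor@58
After 7 (insert_before(70)): list=[11, 70, 58, 90, 3, 1, 7, 2, 4] cursor@58
After 8 (insert_before(47)): list=[11, 70, 47, 58, 90, 3, 1, 7, 2, 4] cursor@58
After 9 (insert_after(50)): list=[11, 70, 47, 58, 50, 90, 3, 1, 7, 2, 4] cursor@58
After 10 (insert_after(94)): list=[11, 70, 47, 58, 94, 50, 90, 3, 1, 7, 2, 4] cursor@58

Answer: 58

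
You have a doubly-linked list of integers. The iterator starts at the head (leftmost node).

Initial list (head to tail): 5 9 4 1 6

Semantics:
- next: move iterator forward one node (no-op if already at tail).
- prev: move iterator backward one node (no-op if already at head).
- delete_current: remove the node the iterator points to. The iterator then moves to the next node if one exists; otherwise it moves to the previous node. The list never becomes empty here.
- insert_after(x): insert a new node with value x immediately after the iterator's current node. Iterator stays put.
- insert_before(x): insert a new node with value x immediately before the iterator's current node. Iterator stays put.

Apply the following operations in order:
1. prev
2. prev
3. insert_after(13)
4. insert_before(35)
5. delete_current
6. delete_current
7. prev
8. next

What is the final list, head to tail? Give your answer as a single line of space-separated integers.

After 1 (prev): list=[5, 9, 4, 1, 6] cursor@5
After 2 (prev): list=[5, 9, 4, 1, 6] cursor@5
After 3 (insert_after(13)): list=[5, 13, 9, 4, 1, 6] cursor@5
After 4 (insert_before(35)): list=[35, 5, 13, 9, 4, 1, 6] cursor@5
After 5 (delete_current): list=[35, 13, 9, 4, 1, 6] cursor@13
After 6 (delete_current): list=[35, 9, 4, 1, 6] cursor@9
After 7 (prev): list=[35, 9, 4, 1, 6] cursor@35
After 8 (next): list=[35, 9, 4, 1, 6] cursor@9

Answer: 35 9 4 1 6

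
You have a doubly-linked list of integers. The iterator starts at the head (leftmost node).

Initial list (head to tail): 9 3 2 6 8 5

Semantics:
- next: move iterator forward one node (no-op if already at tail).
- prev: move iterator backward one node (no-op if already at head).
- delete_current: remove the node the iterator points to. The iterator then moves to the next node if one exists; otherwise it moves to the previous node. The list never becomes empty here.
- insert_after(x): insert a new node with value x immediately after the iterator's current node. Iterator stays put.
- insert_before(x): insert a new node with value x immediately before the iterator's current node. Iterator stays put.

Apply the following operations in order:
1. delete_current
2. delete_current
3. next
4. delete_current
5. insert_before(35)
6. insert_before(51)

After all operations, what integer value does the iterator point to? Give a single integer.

After 1 (delete_current): list=[3, 2, 6, 8, 5] cursor@3
After 2 (delete_current): list=[2, 6, 8, 5] cursor@2
After 3 (next): list=[2, 6, 8, 5] cursor@6
After 4 (delete_current): list=[2, 8, 5] cursor@8
After 5 (insert_before(35)): list=[2, 35, 8, 5] cursor@8
After 6 (insert_before(51)): list=[2, 35, 51, 8, 5] cursor@8

Answer: 8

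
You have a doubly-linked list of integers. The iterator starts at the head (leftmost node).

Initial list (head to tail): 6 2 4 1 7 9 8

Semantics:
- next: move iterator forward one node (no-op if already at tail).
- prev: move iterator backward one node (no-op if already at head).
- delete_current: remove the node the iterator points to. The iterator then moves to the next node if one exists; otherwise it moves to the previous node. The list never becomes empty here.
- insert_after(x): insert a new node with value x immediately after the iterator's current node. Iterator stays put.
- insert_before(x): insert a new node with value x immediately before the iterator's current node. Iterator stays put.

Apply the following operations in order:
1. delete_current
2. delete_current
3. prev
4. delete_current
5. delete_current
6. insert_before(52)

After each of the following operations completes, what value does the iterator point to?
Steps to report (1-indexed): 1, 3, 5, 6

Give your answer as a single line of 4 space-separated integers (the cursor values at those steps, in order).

After 1 (delete_current): list=[2, 4, 1, 7, 9, 8] cursor@2
After 2 (delete_current): list=[4, 1, 7, 9, 8] cursor@4
After 3 (prev): list=[4, 1, 7, 9, 8] cursor@4
After 4 (delete_current): list=[1, 7, 9, 8] cursor@1
After 5 (delete_current): list=[7, 9, 8] cursor@7
After 6 (insert_before(52)): list=[52, 7, 9, 8] cursor@7

Answer: 2 4 7 7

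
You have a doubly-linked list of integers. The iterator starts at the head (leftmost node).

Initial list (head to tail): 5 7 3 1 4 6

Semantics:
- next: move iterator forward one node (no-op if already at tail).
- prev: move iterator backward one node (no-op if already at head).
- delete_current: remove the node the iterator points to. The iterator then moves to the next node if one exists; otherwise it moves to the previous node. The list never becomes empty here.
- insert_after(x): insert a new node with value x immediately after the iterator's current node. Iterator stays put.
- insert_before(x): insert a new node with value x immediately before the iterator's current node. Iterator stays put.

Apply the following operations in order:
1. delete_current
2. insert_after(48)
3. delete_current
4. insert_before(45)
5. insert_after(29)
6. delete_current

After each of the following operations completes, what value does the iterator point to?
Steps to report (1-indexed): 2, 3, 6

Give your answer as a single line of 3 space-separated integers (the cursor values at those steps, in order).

After 1 (delete_current): list=[7, 3, 1, 4, 6] cursor@7
After 2 (insert_after(48)): list=[7, 48, 3, 1, 4, 6] cursor@7
After 3 (delete_current): list=[48, 3, 1, 4, 6] cursor@48
After 4 (insert_before(45)): list=[45, 48, 3, 1, 4, 6] cursor@48
After 5 (insert_after(29)): list=[45, 48, 29, 3, 1, 4, 6] cursor@48
After 6 (delete_current): list=[45, 29, 3, 1, 4, 6] cursor@29

Answer: 7 48 29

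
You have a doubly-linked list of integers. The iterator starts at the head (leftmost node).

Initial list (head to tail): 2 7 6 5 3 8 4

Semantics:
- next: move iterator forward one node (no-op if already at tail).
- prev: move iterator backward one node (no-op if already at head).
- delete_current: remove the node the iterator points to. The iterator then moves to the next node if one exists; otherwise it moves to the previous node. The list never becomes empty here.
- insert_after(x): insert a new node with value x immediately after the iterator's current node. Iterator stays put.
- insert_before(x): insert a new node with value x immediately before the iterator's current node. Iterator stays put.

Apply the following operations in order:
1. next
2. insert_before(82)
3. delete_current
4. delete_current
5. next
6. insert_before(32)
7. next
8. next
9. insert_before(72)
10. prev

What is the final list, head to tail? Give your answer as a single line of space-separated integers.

Answer: 2 82 5 32 3 8 72 4

Derivation:
After 1 (next): list=[2, 7, 6, 5, 3, 8, 4] cursor@7
After 2 (insert_before(82)): list=[2, 82, 7, 6, 5, 3, 8, 4] cursor@7
After 3 (delete_current): list=[2, 82, 6, 5, 3, 8, 4] cursor@6
After 4 (delete_current): list=[2, 82, 5, 3, 8, 4] cursor@5
After 5 (next): list=[2, 82, 5, 3, 8, 4] cursor@3
After 6 (insert_before(32)): list=[2, 82, 5, 32, 3, 8, 4] cursor@3
After 7 (next): list=[2, 82, 5, 32, 3, 8, 4] cursor@8
After 8 (next): list=[2, 82, 5, 32, 3, 8, 4] cursor@4
After 9 (insert_before(72)): list=[2, 82, 5, 32, 3, 8, 72, 4] cursor@4
After 10 (prev): list=[2, 82, 5, 32, 3, 8, 72, 4] cursor@72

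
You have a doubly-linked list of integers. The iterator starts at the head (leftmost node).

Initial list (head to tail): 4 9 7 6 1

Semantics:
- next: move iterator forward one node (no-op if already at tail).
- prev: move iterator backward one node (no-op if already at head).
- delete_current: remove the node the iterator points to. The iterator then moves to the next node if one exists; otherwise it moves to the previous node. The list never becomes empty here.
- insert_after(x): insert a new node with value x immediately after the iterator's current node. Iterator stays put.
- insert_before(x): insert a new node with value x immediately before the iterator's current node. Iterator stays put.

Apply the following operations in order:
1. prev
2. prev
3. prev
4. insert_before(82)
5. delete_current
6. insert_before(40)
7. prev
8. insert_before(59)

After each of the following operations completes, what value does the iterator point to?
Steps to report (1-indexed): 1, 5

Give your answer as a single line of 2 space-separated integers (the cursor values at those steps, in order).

Answer: 4 9

Derivation:
After 1 (prev): list=[4, 9, 7, 6, 1] cursor@4
After 2 (prev): list=[4, 9, 7, 6, 1] cursor@4
After 3 (prev): list=[4, 9, 7, 6, 1] cursor@4
After 4 (insert_before(82)): list=[82, 4, 9, 7, 6, 1] cursor@4
After 5 (delete_current): list=[82, 9, 7, 6, 1] cursor@9
After 6 (insert_before(40)): list=[82, 40, 9, 7, 6, 1] cursor@9
After 7 (prev): list=[82, 40, 9, 7, 6, 1] cursor@40
After 8 (insert_before(59)): list=[82, 59, 40, 9, 7, 6, 1] cursor@40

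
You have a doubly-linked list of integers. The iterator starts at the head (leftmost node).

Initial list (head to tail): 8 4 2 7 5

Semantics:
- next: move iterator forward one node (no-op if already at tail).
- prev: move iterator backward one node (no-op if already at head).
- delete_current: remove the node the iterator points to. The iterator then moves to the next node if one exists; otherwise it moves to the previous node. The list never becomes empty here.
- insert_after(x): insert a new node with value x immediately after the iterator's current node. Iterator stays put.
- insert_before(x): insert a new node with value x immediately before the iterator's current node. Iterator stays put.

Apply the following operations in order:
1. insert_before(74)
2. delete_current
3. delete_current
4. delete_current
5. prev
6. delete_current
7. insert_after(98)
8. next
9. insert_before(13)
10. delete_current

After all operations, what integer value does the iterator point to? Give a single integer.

Answer: 5

Derivation:
After 1 (insert_before(74)): list=[74, 8, 4, 2, 7, 5] cursor@8
After 2 (delete_current): list=[74, 4, 2, 7, 5] cursor@4
After 3 (delete_current): list=[74, 2, 7, 5] cursor@2
After 4 (delete_current): list=[74, 7, 5] cursor@7
After 5 (prev): list=[74, 7, 5] cursor@74
After 6 (delete_current): list=[7, 5] cursor@7
After 7 (insert_after(98)): list=[7, 98, 5] cursor@7
After 8 (next): list=[7, 98, 5] cursor@98
After 9 (insert_before(13)): list=[7, 13, 98, 5] cursor@98
After 10 (delete_current): list=[7, 13, 5] cursor@5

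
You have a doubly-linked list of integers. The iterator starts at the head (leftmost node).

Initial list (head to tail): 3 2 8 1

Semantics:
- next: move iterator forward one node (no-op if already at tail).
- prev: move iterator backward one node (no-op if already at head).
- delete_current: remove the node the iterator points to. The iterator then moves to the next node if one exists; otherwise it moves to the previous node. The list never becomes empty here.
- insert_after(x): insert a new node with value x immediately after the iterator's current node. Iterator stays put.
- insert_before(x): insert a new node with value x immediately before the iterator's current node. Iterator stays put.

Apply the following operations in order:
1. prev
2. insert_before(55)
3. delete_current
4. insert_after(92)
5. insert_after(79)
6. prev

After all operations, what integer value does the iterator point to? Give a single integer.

After 1 (prev): list=[3, 2, 8, 1] cursor@3
After 2 (insert_before(55)): list=[55, 3, 2, 8, 1] cursor@3
After 3 (delete_current): list=[55, 2, 8, 1] cursor@2
After 4 (insert_after(92)): list=[55, 2, 92, 8, 1] cursor@2
After 5 (insert_after(79)): list=[55, 2, 79, 92, 8, 1] cursor@2
After 6 (prev): list=[55, 2, 79, 92, 8, 1] cursor@55

Answer: 55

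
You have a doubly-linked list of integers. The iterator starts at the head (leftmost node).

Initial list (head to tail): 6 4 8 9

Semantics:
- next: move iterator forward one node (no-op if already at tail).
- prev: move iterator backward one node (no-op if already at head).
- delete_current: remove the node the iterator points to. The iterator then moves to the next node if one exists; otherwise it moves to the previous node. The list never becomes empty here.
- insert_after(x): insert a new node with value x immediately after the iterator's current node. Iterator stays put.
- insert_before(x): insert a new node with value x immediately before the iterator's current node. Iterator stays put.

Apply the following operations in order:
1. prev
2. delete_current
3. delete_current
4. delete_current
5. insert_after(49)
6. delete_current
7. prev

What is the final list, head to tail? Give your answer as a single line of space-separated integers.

Answer: 49

Derivation:
After 1 (prev): list=[6, 4, 8, 9] cursor@6
After 2 (delete_current): list=[4, 8, 9] cursor@4
After 3 (delete_current): list=[8, 9] cursor@8
After 4 (delete_current): list=[9] cursor@9
After 5 (insert_after(49)): list=[9, 49] cursor@9
After 6 (delete_current): list=[49] cursor@49
After 7 (prev): list=[49] cursor@49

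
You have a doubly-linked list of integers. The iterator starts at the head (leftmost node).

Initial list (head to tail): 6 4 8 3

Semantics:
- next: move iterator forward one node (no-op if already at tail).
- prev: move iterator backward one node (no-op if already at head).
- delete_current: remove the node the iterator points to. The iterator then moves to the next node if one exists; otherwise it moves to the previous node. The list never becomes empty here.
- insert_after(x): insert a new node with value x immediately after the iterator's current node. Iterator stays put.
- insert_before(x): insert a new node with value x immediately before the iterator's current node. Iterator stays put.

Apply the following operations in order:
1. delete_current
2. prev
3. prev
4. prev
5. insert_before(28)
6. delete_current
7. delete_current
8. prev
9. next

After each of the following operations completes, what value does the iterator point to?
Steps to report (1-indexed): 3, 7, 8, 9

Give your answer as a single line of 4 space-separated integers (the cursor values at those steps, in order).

Answer: 4 3 28 3

Derivation:
After 1 (delete_current): list=[4, 8, 3] cursor@4
After 2 (prev): list=[4, 8, 3] cursor@4
After 3 (prev): list=[4, 8, 3] cursor@4
After 4 (prev): list=[4, 8, 3] cursor@4
After 5 (insert_before(28)): list=[28, 4, 8, 3] cursor@4
After 6 (delete_current): list=[28, 8, 3] cursor@8
After 7 (delete_current): list=[28, 3] cursor@3
After 8 (prev): list=[28, 3] cursor@28
After 9 (next): list=[28, 3] cursor@3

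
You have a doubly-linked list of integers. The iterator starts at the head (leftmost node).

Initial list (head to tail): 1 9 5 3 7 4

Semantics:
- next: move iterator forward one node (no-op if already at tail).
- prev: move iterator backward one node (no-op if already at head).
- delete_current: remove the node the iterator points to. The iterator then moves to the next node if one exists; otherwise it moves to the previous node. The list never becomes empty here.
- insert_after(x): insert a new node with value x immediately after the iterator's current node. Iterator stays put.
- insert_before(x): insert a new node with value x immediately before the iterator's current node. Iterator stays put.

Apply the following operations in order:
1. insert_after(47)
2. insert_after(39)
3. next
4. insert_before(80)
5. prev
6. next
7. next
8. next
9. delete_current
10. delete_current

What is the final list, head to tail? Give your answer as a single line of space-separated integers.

After 1 (insert_after(47)): list=[1, 47, 9, 5, 3, 7, 4] cursor@1
After 2 (insert_after(39)): list=[1, 39, 47, 9, 5, 3, 7, 4] cursor@1
After 3 (next): list=[1, 39, 47, 9, 5, 3, 7, 4] cursor@39
After 4 (insert_before(80)): list=[1, 80, 39, 47, 9, 5, 3, 7, 4] cursor@39
After 5 (prev): list=[1, 80, 39, 47, 9, 5, 3, 7, 4] cursor@80
After 6 (next): list=[1, 80, 39, 47, 9, 5, 3, 7, 4] cursor@39
After 7 (next): list=[1, 80, 39, 47, 9, 5, 3, 7, 4] cursor@47
After 8 (next): list=[1, 80, 39, 47, 9, 5, 3, 7, 4] cursor@9
After 9 (delete_current): list=[1, 80, 39, 47, 5, 3, 7, 4] cursor@5
After 10 (delete_current): list=[1, 80, 39, 47, 3, 7, 4] cursor@3

Answer: 1 80 39 47 3 7 4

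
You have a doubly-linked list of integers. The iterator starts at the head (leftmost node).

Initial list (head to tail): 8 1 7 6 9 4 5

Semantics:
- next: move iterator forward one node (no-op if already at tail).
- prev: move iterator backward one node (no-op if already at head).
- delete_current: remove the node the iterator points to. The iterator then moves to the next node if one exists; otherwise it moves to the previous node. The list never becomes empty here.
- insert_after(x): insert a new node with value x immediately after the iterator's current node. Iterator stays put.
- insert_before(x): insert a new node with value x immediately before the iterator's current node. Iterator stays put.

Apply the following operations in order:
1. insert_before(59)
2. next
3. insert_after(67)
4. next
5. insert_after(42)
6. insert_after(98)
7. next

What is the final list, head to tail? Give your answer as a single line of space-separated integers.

Answer: 59 8 1 67 98 42 7 6 9 4 5

Derivation:
After 1 (insert_before(59)): list=[59, 8, 1, 7, 6, 9, 4, 5] cursor@8
After 2 (next): list=[59, 8, 1, 7, 6, 9, 4, 5] cursor@1
After 3 (insert_after(67)): list=[59, 8, 1, 67, 7, 6, 9, 4, 5] cursor@1
After 4 (next): list=[59, 8, 1, 67, 7, 6, 9, 4, 5] cursor@67
After 5 (insert_after(42)): list=[59, 8, 1, 67, 42, 7, 6, 9, 4, 5] cursor@67
After 6 (insert_after(98)): list=[59, 8, 1, 67, 98, 42, 7, 6, 9, 4, 5] cursor@67
After 7 (next): list=[59, 8, 1, 67, 98, 42, 7, 6, 9, 4, 5] cursor@98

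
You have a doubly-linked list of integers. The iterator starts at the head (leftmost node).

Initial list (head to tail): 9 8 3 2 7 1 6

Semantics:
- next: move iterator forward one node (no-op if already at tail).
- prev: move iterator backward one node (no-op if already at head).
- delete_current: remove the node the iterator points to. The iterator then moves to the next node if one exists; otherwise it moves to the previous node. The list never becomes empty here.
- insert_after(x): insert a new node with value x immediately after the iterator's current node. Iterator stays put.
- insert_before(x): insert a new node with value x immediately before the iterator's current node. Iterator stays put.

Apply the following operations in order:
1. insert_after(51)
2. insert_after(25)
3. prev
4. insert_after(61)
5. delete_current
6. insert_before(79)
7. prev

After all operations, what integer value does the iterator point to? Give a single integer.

After 1 (insert_after(51)): list=[9, 51, 8, 3, 2, 7, 1, 6] cursor@9
After 2 (insert_after(25)): list=[9, 25, 51, 8, 3, 2, 7, 1, 6] cursor@9
After 3 (prev): list=[9, 25, 51, 8, 3, 2, 7, 1, 6] cursor@9
After 4 (insert_after(61)): list=[9, 61, 25, 51, 8, 3, 2, 7, 1, 6] cursor@9
After 5 (delete_current): list=[61, 25, 51, 8, 3, 2, 7, 1, 6] cursor@61
After 6 (insert_before(79)): list=[79, 61, 25, 51, 8, 3, 2, 7, 1, 6] cursor@61
After 7 (prev): list=[79, 61, 25, 51, 8, 3, 2, 7, 1, 6] cursor@79

Answer: 79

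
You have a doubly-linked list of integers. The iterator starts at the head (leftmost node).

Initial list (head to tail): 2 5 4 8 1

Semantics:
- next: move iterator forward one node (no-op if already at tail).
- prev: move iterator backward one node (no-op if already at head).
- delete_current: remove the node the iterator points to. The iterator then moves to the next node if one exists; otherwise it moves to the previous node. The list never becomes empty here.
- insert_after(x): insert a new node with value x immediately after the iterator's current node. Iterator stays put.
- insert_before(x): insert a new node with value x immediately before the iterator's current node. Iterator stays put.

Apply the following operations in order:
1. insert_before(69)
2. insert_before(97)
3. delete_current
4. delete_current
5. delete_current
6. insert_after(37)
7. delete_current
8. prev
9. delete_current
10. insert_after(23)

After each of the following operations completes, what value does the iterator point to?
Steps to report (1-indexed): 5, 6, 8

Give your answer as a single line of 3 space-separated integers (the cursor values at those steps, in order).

Answer: 8 8 97

Derivation:
After 1 (insert_before(69)): list=[69, 2, 5, 4, 8, 1] cursor@2
After 2 (insert_before(97)): list=[69, 97, 2, 5, 4, 8, 1] cursor@2
After 3 (delete_current): list=[69, 97, 5, 4, 8, 1] cursor@5
After 4 (delete_current): list=[69, 97, 4, 8, 1] cursor@4
After 5 (delete_current): list=[69, 97, 8, 1] cursor@8
After 6 (insert_after(37)): list=[69, 97, 8, 37, 1] cursor@8
After 7 (delete_current): list=[69, 97, 37, 1] cursor@37
After 8 (prev): list=[69, 97, 37, 1] cursor@97
After 9 (delete_current): list=[69, 37, 1] cursor@37
After 10 (insert_after(23)): list=[69, 37, 23, 1] cursor@37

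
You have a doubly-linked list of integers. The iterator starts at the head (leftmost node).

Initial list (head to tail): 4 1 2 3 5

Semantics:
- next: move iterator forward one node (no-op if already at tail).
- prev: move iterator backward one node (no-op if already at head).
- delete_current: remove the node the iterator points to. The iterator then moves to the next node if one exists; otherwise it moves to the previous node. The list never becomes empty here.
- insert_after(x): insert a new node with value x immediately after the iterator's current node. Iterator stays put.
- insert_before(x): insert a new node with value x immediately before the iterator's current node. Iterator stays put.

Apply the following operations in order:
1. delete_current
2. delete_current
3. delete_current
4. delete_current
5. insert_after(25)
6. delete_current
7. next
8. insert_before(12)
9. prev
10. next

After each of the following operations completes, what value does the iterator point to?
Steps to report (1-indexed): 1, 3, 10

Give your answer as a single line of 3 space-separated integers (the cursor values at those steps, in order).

After 1 (delete_current): list=[1, 2, 3, 5] cursor@1
After 2 (delete_current): list=[2, 3, 5] cursor@2
After 3 (delete_current): list=[3, 5] cursor@3
After 4 (delete_current): list=[5] cursor@5
After 5 (insert_after(25)): list=[5, 25] cursor@5
After 6 (delete_current): list=[25] cursor@25
After 7 (next): list=[25] cursor@25
After 8 (insert_before(12)): list=[12, 25] cursor@25
After 9 (prev): list=[12, 25] cursor@12
After 10 (next): list=[12, 25] cursor@25

Answer: 1 3 25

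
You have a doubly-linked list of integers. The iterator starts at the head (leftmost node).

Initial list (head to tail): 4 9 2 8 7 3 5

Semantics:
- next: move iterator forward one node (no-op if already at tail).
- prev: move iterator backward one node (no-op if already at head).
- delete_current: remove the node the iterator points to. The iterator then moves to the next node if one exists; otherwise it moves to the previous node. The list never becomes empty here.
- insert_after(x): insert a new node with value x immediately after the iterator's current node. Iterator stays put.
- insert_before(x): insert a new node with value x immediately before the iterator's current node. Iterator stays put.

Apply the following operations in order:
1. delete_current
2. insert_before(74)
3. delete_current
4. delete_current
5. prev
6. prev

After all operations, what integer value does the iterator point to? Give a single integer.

After 1 (delete_current): list=[9, 2, 8, 7, 3, 5] cursor@9
After 2 (insert_before(74)): list=[74, 9, 2, 8, 7, 3, 5] cursor@9
After 3 (delete_current): list=[74, 2, 8, 7, 3, 5] cursor@2
After 4 (delete_current): list=[74, 8, 7, 3, 5] cursor@8
After 5 (prev): list=[74, 8, 7, 3, 5] cursor@74
After 6 (prev): list=[74, 8, 7, 3, 5] cursor@74

Answer: 74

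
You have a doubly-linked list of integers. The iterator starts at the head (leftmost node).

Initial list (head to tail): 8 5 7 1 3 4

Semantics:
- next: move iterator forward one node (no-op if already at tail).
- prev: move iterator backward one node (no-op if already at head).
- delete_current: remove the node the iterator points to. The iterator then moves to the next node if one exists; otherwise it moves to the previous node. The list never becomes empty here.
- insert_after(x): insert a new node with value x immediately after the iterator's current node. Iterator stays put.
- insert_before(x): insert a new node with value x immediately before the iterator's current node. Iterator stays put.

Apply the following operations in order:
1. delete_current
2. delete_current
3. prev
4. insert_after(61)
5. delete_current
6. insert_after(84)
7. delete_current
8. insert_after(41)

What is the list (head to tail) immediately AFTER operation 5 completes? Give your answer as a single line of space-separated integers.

Answer: 61 1 3 4

Derivation:
After 1 (delete_current): list=[5, 7, 1, 3, 4] cursor@5
After 2 (delete_current): list=[7, 1, 3, 4] cursor@7
After 3 (prev): list=[7, 1, 3, 4] cursor@7
After 4 (insert_after(61)): list=[7, 61, 1, 3, 4] cursor@7
After 5 (delete_current): list=[61, 1, 3, 4] cursor@61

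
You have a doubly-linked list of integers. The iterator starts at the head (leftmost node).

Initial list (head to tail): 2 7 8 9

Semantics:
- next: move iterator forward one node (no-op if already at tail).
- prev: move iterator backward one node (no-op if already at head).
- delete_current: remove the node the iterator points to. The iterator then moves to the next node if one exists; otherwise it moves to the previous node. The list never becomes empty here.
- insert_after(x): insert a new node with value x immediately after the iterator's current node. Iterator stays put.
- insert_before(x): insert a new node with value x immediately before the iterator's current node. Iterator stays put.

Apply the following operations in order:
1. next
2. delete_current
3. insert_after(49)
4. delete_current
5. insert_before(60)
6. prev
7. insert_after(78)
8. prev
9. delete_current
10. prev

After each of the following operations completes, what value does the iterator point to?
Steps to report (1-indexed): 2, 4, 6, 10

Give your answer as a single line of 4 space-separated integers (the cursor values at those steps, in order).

After 1 (next): list=[2, 7, 8, 9] cursor@7
After 2 (delete_current): list=[2, 8, 9] cursor@8
After 3 (insert_after(49)): list=[2, 8, 49, 9] cursor@8
After 4 (delete_current): list=[2, 49, 9] cursor@49
After 5 (insert_before(60)): list=[2, 60, 49, 9] cursor@49
After 6 (prev): list=[2, 60, 49, 9] cursor@60
After 7 (insert_after(78)): list=[2, 60, 78, 49, 9] cursor@60
After 8 (prev): list=[2, 60, 78, 49, 9] cursor@2
After 9 (delete_current): list=[60, 78, 49, 9] cursor@60
After 10 (prev): list=[60, 78, 49, 9] cursor@60

Answer: 8 49 60 60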